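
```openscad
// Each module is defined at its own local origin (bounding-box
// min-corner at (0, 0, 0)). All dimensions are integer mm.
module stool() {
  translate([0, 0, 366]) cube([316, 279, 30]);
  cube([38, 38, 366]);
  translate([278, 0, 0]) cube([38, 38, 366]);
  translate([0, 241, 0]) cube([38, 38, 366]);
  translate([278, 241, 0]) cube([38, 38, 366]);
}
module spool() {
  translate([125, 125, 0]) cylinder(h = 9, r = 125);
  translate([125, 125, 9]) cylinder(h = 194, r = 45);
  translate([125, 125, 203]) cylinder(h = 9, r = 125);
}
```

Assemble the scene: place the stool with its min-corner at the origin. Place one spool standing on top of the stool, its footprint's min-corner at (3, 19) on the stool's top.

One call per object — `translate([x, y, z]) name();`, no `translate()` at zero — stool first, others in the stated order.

stool();
translate([3, 19, 396]) spool();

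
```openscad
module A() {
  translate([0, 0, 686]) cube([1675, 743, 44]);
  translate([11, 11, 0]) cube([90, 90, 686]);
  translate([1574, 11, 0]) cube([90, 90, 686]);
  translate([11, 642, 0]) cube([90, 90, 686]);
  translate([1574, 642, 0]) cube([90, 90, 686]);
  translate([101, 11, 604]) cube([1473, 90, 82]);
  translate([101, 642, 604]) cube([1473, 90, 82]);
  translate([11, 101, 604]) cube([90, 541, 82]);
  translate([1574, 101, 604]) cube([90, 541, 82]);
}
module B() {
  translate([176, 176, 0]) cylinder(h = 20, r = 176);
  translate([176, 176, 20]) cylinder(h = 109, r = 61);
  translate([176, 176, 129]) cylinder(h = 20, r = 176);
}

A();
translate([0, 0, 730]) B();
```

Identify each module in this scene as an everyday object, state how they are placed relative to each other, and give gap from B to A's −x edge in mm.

The spool's min-x is at 0; the table's min-x is 0; gap = 0 mm.

A is a table. B is a spool. The spool is on top of the table. The gap from the spool to the table's −x edge is 0 mm.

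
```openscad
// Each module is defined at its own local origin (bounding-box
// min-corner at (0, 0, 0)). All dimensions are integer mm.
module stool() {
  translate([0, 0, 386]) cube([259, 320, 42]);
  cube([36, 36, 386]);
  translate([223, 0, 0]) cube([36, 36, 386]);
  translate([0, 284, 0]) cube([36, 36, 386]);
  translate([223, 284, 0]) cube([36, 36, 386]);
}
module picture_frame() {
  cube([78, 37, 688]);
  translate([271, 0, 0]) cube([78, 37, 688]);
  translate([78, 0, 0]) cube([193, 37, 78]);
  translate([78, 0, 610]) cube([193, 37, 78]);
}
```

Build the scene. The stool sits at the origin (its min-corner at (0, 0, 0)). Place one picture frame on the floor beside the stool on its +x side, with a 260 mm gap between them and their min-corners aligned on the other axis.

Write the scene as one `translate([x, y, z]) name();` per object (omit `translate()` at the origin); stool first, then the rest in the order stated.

stool();
translate([519, 0, 0]) picture_frame();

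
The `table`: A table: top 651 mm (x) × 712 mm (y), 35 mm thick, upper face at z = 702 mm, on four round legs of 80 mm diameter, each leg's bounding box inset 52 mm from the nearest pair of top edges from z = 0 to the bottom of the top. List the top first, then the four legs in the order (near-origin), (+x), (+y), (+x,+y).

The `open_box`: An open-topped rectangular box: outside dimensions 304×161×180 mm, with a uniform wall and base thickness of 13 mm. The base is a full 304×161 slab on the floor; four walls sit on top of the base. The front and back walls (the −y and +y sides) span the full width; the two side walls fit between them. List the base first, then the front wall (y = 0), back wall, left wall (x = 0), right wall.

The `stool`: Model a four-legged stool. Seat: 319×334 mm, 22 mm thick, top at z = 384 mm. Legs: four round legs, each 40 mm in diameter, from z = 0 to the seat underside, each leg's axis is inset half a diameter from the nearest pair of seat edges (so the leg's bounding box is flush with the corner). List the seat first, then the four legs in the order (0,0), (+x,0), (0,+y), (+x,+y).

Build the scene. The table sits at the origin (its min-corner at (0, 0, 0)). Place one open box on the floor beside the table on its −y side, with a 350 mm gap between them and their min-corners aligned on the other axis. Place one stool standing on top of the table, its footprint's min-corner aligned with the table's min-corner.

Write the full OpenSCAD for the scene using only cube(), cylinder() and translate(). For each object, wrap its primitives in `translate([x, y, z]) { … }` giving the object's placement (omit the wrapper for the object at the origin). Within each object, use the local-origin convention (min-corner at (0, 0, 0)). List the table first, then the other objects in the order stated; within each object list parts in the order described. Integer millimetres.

translate([0, 0, 667]) cube([651, 712, 35]);
translate([92, 92, 0]) cylinder(h = 667, r = 40);
translate([559, 92, 0]) cylinder(h = 667, r = 40);
translate([92, 620, 0]) cylinder(h = 667, r = 40);
translate([559, 620, 0]) cylinder(h = 667, r = 40);
translate([0, -511, 0]) {
  cube([304, 161, 13]);
  translate([0, 0, 13]) cube([304, 13, 167]);
  translate([0, 148, 13]) cube([304, 13, 167]);
  translate([0, 13, 13]) cube([13, 135, 167]);
  translate([291, 13, 13]) cube([13, 135, 167]);
}
translate([0, 0, 702]) {
  translate([0, 0, 362]) cube([319, 334, 22]);
  translate([20, 20, 0]) cylinder(h = 362, r = 20);
  translate([299, 20, 0]) cylinder(h = 362, r = 20);
  translate([20, 314, 0]) cylinder(h = 362, r = 20);
  translate([299, 314, 0]) cylinder(h = 362, r = 20);
}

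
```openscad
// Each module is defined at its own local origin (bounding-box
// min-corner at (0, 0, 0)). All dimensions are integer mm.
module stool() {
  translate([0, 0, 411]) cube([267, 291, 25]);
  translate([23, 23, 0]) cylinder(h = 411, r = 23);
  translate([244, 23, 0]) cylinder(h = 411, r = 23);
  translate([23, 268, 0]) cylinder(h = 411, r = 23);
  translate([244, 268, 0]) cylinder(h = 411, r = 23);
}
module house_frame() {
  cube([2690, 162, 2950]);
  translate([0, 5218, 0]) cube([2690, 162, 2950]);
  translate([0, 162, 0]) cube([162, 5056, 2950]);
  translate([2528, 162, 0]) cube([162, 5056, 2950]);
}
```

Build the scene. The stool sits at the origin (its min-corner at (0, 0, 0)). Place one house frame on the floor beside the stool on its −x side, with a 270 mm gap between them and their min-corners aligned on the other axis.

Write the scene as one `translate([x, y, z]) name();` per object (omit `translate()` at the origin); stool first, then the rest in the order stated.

stool();
translate([-2960, 0, 0]) house_frame();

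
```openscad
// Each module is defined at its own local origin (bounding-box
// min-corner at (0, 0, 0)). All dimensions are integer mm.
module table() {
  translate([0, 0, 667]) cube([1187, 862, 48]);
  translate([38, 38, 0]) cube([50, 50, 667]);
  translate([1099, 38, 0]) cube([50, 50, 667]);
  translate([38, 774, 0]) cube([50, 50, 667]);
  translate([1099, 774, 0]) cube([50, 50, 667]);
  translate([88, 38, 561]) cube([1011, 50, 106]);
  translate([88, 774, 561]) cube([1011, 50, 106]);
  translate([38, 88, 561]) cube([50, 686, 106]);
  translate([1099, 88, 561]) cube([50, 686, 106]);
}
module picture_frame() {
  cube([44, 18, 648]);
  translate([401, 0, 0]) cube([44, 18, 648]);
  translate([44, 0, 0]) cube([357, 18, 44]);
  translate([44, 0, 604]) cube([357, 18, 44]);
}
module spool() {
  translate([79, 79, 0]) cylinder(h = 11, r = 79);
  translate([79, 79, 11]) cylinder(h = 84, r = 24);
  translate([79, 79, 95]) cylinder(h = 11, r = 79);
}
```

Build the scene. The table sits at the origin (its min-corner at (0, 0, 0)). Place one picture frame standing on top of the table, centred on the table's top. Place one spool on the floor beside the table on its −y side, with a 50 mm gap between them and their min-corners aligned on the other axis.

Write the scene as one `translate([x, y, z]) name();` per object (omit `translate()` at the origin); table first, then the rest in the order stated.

table();
translate([371, 422, 715]) picture_frame();
translate([0, -208, 0]) spool();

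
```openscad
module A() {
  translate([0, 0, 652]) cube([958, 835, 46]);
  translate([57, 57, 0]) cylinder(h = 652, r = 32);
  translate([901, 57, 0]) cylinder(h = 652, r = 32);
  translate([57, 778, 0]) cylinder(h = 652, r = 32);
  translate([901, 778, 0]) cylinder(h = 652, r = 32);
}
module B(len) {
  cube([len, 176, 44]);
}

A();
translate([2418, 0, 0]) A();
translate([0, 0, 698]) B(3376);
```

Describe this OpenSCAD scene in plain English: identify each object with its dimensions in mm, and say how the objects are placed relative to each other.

A is a rectangular dining table. The top is 958×835×46 mm with its upper surface at z = 698 mm. It stands on four round legs of 64 mm diameter, each leg's bounding box inset 25 mm from the nearest pair of top edges, running from the floor to the underside of the top.

B is a rectangular beam 3376 mm long (x), 176 mm deep (y), 44 mm thick (z).

The beam spans the tops of two tables placed 1460 mm apart, resting at z = 698 mm.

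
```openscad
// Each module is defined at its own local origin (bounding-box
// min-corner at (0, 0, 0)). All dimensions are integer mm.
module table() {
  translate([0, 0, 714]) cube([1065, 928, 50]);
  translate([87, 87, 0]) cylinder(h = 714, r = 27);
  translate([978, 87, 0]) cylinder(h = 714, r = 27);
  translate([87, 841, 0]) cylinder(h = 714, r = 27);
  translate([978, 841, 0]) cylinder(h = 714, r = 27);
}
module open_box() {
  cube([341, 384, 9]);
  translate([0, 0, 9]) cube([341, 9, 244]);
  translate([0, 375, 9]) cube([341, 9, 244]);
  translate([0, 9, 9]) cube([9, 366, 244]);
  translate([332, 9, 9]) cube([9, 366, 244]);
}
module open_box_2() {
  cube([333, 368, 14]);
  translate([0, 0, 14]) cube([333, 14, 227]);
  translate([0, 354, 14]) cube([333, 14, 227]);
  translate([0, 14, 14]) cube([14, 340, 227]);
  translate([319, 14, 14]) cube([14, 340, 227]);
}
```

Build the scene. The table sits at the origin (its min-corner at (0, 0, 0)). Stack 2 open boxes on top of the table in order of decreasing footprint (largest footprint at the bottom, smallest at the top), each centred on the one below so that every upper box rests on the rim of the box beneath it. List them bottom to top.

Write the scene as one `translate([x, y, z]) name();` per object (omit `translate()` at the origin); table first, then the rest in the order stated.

table();
translate([362, 272, 764]) open_box();
translate([366, 280, 1017]) open_box_2();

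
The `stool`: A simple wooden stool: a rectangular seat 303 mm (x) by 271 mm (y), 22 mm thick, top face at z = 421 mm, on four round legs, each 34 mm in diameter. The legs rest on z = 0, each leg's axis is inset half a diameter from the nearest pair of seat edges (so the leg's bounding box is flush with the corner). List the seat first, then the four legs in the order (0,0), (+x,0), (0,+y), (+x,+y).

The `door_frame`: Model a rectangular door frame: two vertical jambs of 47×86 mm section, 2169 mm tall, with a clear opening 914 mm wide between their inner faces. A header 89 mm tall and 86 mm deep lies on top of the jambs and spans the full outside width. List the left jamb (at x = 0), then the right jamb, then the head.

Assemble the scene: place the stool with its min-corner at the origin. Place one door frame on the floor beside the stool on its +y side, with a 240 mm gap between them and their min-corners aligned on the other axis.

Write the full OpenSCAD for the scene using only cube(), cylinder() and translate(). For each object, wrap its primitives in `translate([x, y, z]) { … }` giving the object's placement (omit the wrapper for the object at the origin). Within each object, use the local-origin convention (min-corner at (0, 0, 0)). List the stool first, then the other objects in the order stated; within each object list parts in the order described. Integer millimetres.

translate([0, 0, 399]) cube([303, 271, 22]);
translate([17, 17, 0]) cylinder(h = 399, r = 17);
translate([286, 17, 0]) cylinder(h = 399, r = 17);
translate([17, 254, 0]) cylinder(h = 399, r = 17);
translate([286, 254, 0]) cylinder(h = 399, r = 17);
translate([0, 511, 0]) {
  cube([47, 86, 2169]);
  translate([961, 0, 0]) cube([47, 86, 2169]);
  translate([0, 0, 2169]) cube([1008, 86, 89]);
}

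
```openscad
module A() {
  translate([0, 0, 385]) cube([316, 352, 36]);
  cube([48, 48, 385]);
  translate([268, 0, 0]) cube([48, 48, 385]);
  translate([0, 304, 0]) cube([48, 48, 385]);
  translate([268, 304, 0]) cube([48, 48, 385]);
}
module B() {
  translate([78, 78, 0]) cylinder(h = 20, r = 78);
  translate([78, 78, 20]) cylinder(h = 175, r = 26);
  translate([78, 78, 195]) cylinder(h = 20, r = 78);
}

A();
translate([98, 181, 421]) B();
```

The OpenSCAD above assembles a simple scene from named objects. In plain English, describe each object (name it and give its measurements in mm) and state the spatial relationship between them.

A is a four-legged stool. The seat is a 316×352×36 mm slab whose top surface is at z = 421 mm; four square legs, each 48×48 mm in cross-section, run from the floor (z = 0) to the underside of the seat, each flush with a corner of the seat.

B is a spool: two coaxial disc flanges of radius 78 mm and thickness 20 mm, joined by a core cylinder of radius 26 mm and height 175 mm. The lower flange rests on z = 0 and the three cylinders share a vertical axis.

The spool is on top of the stool.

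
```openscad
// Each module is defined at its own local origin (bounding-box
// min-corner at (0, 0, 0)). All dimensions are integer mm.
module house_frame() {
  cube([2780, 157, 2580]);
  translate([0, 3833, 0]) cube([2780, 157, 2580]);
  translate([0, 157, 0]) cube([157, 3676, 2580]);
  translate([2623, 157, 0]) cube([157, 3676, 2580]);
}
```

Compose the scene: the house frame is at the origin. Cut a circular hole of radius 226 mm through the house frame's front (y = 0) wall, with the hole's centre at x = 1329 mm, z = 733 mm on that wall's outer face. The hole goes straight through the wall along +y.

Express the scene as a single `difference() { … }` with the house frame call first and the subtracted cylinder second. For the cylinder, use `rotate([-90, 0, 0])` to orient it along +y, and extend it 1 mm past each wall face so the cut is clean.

difference() {
  house_frame();
  translate([1329, -1, 733]) rotate([-90, 0, 0]) cylinder(h = 159, r = 226);
}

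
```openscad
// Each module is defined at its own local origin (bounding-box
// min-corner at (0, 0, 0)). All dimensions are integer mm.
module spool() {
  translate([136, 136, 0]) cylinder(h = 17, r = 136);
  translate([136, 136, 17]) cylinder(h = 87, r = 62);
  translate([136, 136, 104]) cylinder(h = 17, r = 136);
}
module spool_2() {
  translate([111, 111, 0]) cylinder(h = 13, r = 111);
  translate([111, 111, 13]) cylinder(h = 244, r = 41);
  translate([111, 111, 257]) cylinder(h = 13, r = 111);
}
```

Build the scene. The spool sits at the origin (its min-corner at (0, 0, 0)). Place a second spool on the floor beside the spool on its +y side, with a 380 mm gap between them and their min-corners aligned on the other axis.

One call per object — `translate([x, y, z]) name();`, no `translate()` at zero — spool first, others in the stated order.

spool();
translate([0, 652, 0]) spool_2();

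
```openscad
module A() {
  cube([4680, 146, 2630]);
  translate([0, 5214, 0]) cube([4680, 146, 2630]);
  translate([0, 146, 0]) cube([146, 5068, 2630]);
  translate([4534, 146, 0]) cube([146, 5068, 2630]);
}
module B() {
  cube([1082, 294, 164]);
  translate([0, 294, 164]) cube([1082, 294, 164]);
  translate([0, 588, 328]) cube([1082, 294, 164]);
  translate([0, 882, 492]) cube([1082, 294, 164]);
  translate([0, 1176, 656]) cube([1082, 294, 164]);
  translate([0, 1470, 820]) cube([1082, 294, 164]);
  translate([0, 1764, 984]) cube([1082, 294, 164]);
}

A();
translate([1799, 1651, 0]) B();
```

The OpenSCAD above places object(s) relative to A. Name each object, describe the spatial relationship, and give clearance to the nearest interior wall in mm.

Clearances: x = 1653, y = 1505; minimum 1505 mm.

A is a house frame. B is a staircase. The staircase sits inside the house frame, centred. The clearance to the nearest interior wall is 1505 mm.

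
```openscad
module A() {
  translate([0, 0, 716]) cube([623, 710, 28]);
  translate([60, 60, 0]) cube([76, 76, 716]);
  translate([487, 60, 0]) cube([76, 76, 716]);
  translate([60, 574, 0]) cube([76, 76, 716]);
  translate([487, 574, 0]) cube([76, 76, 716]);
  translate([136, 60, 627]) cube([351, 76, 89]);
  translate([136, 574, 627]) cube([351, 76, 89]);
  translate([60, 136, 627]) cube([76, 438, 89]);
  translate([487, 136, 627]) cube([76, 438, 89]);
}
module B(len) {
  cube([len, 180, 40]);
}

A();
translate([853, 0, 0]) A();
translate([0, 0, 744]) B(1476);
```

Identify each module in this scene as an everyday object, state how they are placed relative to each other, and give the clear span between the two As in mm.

A is a table. B is a beam. A beam spans the tops of two tables. The clear span between the two tables is 230 mm.

Second table starts at x = 853; first ends at x = 623; clear span = 853 − 623 = 230 mm.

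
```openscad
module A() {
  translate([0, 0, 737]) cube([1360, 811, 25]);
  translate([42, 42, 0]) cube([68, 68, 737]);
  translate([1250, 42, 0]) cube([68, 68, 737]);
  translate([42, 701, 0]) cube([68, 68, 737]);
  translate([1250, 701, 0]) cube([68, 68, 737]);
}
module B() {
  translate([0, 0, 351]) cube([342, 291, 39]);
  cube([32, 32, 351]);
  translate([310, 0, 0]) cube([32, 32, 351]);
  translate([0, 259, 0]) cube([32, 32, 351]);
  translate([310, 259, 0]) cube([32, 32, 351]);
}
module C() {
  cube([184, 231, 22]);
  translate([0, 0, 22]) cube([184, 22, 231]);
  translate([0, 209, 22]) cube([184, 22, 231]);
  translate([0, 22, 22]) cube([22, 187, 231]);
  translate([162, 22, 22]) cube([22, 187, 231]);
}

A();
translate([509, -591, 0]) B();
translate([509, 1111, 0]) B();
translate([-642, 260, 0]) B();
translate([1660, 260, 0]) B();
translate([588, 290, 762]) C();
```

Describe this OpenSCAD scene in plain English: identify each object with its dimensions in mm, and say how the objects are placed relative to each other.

A is a table with a 1360×811 mm rectangular top, 25 mm thick, top surface at z = 762 mm, supported by four 68×68 mm square legs, each inset 42 mm from the nearest pair of top edges, running from the floor.

B is a four-legged stool. The seat is a 342×291×39 mm slab whose top surface is at z = 390 mm; four square legs, each 32×32 mm in cross-section, run from the floor (z = 0) to the underside of the seat, each flush with a corner of the seat.

C is an open-topped rectangular box: outside dimensions 184×231×253 mm, with a uniform wall and base thickness of 22 mm. The base is a full 184×231 slab on the floor; four walls sit on top of the base. The front and back walls (the −y and +y sides) span the full width; the two side walls fit between them.

Four stools sit around the table at the −y, +y, −x, +x sides. The open box is on top of the table, centred.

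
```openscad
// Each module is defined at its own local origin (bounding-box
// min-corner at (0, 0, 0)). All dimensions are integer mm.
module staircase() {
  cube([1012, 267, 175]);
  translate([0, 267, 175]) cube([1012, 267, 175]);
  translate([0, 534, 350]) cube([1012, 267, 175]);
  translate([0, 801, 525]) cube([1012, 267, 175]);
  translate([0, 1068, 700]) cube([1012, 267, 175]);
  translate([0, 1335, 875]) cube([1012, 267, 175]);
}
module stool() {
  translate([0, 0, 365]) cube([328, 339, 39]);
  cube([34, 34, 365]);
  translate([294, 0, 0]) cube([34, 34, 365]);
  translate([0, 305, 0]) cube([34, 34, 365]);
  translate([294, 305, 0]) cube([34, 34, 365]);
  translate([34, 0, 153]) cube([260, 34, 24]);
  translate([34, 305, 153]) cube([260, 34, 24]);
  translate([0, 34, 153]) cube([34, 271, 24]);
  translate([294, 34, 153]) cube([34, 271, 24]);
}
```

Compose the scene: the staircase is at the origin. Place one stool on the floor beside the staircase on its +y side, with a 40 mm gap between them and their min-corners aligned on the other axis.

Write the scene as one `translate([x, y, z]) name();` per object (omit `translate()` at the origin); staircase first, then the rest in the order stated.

staircase();
translate([0, 1642, 0]) stool();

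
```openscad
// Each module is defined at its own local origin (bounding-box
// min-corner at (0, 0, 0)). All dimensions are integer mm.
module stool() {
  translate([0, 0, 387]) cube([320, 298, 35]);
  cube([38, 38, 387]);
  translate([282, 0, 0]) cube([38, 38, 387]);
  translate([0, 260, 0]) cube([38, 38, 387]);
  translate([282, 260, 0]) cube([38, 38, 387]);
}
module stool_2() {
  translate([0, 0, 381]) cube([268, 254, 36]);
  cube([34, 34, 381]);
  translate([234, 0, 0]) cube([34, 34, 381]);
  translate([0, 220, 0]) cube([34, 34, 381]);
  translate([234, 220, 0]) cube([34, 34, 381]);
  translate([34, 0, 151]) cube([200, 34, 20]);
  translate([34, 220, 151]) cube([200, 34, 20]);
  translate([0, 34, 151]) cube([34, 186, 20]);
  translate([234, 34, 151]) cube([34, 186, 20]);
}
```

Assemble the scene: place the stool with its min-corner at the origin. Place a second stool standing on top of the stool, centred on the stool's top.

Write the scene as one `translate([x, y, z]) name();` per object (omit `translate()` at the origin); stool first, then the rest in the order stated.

stool();
translate([26, 22, 422]) stool_2();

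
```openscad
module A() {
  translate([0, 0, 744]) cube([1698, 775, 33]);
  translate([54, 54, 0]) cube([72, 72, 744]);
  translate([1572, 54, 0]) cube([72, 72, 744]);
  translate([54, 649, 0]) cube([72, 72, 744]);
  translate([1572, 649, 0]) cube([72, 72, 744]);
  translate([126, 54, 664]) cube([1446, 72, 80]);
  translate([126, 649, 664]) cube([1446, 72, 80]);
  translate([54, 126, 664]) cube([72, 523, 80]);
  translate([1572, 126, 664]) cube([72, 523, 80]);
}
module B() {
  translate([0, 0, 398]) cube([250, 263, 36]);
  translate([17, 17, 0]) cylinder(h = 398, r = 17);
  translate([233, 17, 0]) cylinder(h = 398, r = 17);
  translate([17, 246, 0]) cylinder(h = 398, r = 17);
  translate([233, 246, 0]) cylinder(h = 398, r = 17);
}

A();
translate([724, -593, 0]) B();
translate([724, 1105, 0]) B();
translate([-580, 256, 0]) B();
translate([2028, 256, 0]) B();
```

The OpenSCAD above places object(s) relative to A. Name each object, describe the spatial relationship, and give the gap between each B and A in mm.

A is a table. B is a stool. Four stools sit around the table at the −y, +y, −x, +x sides. The gap between each stool and the table is 330 mm.

Each stool's nearest face is 330 mm from the table's bounding box.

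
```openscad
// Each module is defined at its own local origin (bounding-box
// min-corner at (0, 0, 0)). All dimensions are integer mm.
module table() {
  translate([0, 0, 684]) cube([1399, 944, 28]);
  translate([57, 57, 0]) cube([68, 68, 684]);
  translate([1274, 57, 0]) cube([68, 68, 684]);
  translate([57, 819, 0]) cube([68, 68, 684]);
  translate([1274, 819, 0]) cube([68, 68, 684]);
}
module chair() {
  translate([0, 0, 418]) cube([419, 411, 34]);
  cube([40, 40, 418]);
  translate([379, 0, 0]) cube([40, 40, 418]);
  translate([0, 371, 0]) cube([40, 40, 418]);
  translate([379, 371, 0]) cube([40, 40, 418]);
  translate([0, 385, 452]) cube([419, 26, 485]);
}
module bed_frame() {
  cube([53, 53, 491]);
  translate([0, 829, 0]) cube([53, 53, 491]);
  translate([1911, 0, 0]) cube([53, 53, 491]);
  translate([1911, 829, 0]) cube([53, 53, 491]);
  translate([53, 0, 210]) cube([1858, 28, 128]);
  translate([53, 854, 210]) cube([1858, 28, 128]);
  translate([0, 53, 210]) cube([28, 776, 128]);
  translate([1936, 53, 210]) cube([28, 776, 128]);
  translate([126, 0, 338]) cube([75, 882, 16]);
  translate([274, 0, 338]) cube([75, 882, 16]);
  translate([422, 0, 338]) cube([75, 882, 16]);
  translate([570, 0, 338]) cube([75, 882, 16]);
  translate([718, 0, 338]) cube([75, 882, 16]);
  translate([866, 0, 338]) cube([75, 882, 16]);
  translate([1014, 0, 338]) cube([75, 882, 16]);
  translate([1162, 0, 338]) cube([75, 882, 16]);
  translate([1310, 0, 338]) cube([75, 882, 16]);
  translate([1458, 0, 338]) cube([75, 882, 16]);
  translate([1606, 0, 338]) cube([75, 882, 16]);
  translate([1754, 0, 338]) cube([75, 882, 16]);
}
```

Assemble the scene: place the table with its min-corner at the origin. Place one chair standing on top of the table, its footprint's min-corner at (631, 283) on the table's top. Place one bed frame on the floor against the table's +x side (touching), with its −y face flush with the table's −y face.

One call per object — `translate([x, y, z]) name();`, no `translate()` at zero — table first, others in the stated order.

table();
translate([631, 283, 712]) chair();
translate([1399, 0, 0]) bed_frame();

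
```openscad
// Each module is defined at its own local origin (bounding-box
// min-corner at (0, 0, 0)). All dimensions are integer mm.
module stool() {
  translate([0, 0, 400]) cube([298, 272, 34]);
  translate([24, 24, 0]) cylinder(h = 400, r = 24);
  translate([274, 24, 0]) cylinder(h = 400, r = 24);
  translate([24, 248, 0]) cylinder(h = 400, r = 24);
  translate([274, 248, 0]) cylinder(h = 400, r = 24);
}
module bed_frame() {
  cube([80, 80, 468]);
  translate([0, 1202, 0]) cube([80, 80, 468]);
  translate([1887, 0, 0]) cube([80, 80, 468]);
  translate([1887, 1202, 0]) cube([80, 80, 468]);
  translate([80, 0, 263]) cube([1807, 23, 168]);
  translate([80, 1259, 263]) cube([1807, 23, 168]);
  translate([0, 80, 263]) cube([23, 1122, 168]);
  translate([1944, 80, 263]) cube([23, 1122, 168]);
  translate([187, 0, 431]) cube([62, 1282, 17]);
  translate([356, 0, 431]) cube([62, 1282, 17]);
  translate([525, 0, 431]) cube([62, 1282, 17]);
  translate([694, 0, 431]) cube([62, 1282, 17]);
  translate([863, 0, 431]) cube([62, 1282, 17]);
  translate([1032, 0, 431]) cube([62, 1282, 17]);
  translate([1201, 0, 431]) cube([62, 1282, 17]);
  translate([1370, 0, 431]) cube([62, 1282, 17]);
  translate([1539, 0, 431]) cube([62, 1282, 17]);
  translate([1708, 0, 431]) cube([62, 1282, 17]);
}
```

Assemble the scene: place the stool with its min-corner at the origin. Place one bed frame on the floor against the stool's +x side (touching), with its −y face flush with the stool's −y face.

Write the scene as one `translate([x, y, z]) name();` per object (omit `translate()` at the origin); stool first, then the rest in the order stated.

stool();
translate([298, 0, 0]) bed_frame();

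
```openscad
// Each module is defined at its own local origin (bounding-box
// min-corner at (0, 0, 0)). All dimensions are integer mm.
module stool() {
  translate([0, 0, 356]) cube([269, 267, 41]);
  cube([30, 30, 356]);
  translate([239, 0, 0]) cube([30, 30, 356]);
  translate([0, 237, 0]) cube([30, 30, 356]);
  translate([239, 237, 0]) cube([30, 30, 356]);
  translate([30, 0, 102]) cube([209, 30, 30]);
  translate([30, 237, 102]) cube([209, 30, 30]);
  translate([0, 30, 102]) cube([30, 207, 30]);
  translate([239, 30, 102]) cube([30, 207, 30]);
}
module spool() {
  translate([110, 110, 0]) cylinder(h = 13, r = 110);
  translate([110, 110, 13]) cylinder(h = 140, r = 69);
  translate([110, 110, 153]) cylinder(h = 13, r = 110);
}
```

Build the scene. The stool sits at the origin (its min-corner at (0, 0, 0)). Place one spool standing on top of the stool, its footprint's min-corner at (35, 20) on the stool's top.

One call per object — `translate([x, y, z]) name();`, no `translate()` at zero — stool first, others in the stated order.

stool();
translate([35, 20, 397]) spool();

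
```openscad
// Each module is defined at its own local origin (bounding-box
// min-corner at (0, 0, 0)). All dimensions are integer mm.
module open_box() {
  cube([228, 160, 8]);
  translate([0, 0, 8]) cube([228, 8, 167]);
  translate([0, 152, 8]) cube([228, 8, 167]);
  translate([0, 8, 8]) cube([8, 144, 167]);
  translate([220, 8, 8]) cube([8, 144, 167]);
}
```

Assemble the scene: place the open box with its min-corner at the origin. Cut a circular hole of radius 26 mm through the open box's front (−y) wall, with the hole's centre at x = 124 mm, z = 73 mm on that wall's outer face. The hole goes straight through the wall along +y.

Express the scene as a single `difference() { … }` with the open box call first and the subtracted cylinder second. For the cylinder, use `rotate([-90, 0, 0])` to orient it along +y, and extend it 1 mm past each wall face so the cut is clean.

difference() {
  open_box();
  translate([124, -1, 73]) rotate([-90, 0, 0]) cylinder(h = 10, r = 26);
}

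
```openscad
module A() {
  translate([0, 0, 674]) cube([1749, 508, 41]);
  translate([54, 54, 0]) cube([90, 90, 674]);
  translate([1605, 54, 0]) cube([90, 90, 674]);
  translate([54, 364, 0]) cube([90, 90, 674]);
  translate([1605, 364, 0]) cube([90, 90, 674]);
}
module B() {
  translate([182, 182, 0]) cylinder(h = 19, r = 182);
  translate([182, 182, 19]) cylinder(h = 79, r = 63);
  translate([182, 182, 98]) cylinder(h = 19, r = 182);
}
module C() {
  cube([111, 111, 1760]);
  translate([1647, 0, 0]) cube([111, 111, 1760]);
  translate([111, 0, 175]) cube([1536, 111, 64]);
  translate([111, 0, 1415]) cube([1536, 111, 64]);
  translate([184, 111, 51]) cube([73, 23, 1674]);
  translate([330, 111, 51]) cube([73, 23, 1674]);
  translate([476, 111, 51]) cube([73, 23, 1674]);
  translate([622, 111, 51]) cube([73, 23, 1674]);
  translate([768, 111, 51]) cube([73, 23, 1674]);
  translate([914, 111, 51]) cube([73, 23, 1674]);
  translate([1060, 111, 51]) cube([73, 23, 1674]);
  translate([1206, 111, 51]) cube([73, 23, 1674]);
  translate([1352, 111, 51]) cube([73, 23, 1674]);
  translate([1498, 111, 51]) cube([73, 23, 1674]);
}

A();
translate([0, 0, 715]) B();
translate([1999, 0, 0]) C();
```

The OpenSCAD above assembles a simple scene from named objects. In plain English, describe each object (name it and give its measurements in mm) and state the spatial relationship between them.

A is a table: top 1749 mm (x) × 508 mm (y), 41 mm thick, upper face at z = 715 mm, on four 90×90 mm square legs, each inset 54 mm from the nearest pair of top edges, running from z = 0 to the bottom of the top.

B is a spool: two coaxial disc flanges of radius 182 mm and thickness 19 mm, joined by a core cylinder of radius 63 mm and height 79 mm. The lower flange rests on z = 0 and the three cylinders share a vertical axis.

C is a fence section. Two 111×111 mm posts, 1760 mm tall, stand on the floor with a clear span of 1536 mm between their inner faces. Two horizontal rails of 111×64 mm section span the gap between the posts with their undersides at z = 175 mm and z = 1415 mm, flush with the posts' −y face. 10 pickets, each 73 mm wide, 23 mm thick and 1674 mm tall, are fixed to the +y face of the rails with their bottoms at z = 51 mm, evenly spaced across the span with equal gaps (rounded down to the nearest mm) at the −x end and between each pair — any rounding remainder accumulates at the +x end.

The spool is on top of the table. The fence section is on the floor beside the table on its +x side.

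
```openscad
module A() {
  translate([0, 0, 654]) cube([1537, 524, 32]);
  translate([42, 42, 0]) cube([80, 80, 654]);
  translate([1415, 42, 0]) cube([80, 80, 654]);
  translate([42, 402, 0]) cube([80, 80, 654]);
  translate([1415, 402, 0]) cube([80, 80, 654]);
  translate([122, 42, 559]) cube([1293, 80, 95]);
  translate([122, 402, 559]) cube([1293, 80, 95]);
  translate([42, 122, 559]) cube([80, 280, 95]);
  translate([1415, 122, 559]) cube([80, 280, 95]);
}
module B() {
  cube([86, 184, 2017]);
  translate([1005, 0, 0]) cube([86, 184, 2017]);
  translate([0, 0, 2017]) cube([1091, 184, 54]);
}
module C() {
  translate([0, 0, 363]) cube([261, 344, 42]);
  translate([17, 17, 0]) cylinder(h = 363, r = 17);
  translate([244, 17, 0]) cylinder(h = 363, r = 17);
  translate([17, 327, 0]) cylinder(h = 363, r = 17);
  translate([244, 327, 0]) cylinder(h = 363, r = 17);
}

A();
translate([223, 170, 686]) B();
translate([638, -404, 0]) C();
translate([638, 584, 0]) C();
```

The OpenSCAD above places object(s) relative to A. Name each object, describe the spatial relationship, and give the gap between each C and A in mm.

A is a table. B is a door frame. C is a stool. The door frame is on top of the table, centred. Two stools sit around the table at the −y, +y sides. The gap between each stool and the table is 60 mm.

Each stool's nearest face is 60 mm from the table's bounding box.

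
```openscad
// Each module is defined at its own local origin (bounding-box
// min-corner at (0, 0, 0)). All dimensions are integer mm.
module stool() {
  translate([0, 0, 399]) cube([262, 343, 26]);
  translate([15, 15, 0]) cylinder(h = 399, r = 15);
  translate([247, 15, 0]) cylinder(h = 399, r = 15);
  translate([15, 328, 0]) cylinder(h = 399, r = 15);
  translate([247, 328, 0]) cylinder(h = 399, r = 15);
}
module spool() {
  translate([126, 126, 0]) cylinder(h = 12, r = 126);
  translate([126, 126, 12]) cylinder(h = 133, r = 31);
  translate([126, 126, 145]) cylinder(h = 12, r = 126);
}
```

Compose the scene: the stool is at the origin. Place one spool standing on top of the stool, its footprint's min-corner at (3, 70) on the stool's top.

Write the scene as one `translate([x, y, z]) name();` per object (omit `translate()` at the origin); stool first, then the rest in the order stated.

stool();
translate([3, 70, 425]) spool();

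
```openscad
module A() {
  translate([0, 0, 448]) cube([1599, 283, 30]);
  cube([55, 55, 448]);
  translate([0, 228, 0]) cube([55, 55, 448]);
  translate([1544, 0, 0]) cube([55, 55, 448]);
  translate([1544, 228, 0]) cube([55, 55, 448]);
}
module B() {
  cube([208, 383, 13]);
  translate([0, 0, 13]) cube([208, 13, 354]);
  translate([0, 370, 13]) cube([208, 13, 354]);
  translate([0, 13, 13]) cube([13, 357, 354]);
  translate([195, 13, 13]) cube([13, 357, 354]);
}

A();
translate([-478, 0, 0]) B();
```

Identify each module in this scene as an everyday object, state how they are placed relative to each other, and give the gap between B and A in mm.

A is a bench. B is an open box. The open box is on the floor beside the bench on its −x side. The gap between the open box and the bench is 270 mm.

The open box's nearest face is 270 mm from the bench's −x face.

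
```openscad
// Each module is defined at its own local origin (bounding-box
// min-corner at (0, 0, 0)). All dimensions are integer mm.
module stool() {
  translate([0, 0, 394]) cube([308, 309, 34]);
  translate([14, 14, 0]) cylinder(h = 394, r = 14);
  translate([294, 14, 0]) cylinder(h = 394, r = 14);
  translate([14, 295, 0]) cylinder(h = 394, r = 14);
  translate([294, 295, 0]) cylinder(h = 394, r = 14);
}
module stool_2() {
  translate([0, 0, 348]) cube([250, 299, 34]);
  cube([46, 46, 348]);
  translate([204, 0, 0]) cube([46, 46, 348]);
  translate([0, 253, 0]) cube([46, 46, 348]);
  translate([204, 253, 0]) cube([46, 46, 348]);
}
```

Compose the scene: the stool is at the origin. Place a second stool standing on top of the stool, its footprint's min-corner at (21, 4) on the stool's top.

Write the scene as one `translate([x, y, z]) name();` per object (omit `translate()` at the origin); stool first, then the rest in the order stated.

stool();
translate([21, 4, 428]) stool_2();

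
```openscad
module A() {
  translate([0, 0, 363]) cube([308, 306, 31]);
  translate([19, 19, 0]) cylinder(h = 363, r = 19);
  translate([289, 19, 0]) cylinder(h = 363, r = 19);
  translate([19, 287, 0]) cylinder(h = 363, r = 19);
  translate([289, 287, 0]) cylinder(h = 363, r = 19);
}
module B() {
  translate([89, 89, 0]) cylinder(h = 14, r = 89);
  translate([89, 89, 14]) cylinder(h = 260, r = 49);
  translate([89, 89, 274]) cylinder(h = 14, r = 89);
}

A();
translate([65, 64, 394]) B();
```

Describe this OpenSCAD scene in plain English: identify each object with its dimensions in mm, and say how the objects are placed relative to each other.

A is a simple wooden stool: a rectangular seat 308 mm (x) by 306 mm (y), 31 mm thick, top face at z = 394 mm, on four round legs, each 38 mm in diameter. The legs rest on z = 0, each leg's axis is inset half a diameter from the nearest pair of seat edges (so the leg's bounding box is flush with the corner).

B is a spool: two coaxial disc flanges of radius 89 mm and thickness 14 mm, joined by a core cylinder of radius 49 mm and height 260 mm. The lower flange rests on z = 0 and the three cylinders share a vertical axis.

The spool is on top of the stool, centred.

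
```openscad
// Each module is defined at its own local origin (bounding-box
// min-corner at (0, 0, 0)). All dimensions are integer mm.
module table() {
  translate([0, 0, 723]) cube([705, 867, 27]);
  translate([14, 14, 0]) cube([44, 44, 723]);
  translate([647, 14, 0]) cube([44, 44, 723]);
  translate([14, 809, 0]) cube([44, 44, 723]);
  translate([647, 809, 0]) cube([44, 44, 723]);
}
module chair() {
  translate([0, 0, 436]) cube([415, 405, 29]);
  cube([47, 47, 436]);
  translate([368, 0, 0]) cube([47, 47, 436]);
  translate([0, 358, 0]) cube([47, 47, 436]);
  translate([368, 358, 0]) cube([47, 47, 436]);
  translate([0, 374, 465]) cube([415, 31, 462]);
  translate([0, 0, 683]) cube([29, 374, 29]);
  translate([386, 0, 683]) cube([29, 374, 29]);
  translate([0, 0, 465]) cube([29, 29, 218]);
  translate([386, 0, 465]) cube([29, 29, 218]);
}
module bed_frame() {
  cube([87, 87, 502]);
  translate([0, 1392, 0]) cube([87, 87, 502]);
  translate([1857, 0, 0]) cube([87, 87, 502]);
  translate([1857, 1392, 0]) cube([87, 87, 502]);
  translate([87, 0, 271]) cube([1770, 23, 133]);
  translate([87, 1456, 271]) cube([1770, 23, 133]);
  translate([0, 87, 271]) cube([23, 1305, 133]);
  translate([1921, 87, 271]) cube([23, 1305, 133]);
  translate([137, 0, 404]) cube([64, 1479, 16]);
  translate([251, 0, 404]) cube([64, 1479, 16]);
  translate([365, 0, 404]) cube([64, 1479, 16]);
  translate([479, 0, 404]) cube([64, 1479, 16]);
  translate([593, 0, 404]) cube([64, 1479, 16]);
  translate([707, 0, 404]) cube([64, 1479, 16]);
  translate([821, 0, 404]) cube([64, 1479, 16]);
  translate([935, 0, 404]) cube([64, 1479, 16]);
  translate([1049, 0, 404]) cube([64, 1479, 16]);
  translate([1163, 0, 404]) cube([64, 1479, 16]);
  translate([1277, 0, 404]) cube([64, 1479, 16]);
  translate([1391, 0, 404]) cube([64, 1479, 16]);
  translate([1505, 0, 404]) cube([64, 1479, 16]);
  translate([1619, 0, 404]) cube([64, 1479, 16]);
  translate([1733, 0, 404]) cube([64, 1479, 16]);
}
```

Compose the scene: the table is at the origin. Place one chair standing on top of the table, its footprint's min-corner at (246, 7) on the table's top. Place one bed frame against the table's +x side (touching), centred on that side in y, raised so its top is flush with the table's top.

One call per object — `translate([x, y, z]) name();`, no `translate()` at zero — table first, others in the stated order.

table();
translate([246, 7, 750]) chair();
translate([705, -306, 248]) bed_frame();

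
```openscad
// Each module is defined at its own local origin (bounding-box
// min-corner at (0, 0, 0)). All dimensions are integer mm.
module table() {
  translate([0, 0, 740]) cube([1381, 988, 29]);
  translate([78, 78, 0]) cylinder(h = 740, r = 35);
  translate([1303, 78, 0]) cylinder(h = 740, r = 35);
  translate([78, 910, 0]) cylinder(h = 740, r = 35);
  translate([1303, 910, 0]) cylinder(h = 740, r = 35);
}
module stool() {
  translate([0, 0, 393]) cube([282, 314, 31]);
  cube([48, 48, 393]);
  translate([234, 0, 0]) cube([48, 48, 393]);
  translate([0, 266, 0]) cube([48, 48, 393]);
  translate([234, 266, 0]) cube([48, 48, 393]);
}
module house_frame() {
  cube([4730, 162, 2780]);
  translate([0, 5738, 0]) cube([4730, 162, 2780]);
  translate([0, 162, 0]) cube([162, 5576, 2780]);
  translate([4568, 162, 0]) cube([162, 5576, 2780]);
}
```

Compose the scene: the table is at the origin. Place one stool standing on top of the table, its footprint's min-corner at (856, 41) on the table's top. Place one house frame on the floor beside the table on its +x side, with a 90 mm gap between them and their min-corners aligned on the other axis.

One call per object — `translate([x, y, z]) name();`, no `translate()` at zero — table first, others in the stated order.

table();
translate([856, 41, 769]) stool();
translate([1471, 0, 0]) house_frame();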